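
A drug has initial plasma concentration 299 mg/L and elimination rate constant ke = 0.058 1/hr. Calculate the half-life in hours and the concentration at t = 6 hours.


t_half = ln(2) / ke = 0.693147 / 0.058 = 11.95 hr
C(t) = C0 * exp(-ke*t) = 299 * exp(-0.058*6)
C(6) = 211.1 mg/L


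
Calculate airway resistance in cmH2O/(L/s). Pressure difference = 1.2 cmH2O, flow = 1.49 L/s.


R = dP / flow
R = 1.2 / 1.49
R = 0.8054 cmH2O/(L/s)


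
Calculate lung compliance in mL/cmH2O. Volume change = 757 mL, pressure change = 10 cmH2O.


C = dV / dP
C = 757 / 10
C = 75.7 mL/cmH2O


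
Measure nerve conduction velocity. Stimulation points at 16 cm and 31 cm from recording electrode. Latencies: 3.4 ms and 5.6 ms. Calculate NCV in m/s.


Distance = (31 - 16) / 100 = 0.15 m
dt = (5.6 - 3.4) / 1000 = 0.0022 s
NCV = dist / dt = 68.18 m/s


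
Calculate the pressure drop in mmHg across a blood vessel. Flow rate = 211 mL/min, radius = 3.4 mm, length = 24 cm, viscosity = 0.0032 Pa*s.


dP = 8*mu*L*Q / (pi*r^4)
Q = 211 mL/min = 3.51667e-06 m^3/s
dP = 51.4656 Pa = 51.4656 / 133.322 mmHg = 0.386 mmHg


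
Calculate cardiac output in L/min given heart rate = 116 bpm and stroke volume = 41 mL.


CO = HR * SV
CO = 116 * 41 / 1000
CO = 4.756 L/min


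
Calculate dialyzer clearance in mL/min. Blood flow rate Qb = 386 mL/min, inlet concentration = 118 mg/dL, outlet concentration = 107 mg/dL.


K = Qb * (Cb_in - Cb_out) / Cb_in
K = 386 * (118 - 107) / 118
K = 35.98 mL/min


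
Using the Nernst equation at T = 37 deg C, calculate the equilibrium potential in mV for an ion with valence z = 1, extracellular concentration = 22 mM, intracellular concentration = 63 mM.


E = (RT/(zF)) * ln(C_out/C_in)
T = 37 + 273.15 = 310.15 K
E = (8.314 * 310.15 / (1 * 96485)) * ln(22/63)
E = -28.12 mV


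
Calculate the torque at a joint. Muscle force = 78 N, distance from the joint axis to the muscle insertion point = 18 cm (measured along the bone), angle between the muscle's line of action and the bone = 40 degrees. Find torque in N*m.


Torque = F * d * sin(theta)   (moment arm = d*sin(theta))
d = 18 cm = 0.18 m
Torque = 78 * 0.18 * sin(40)
Torque = 9.025 N*m


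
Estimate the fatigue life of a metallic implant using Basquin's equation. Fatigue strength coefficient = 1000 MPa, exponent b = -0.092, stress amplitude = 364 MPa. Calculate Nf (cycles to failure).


sigma_a = sigma_f' * (2Nf)^b
2Nf = (sigma_a/sigma_f')^(1/b)
2Nf = (364/1000)^(1/-0.092)
2Nf = 58970.816
Nf = 2.949e+04


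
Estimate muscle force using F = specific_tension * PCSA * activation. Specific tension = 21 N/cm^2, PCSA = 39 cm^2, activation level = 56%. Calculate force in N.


F = sigma * PCSA * activation
F = 21 * 39 * 0.56
F = 458.6 N


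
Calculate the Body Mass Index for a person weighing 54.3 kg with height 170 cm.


BMI = weight / height^2
height = 170 cm = 1.7 m
BMI = 54.3 / 1.7^2
BMI = 18.79 kg/m^2


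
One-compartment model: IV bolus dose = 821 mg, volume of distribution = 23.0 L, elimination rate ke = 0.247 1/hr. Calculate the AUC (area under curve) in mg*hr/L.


C0 = Dose/Vd = 821/23.0 = 35.6957 mg/L
AUC = C0/ke = 35.6957/0.247
AUC = 144.5 mg*hr/L


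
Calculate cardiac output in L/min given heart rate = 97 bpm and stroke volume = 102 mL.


CO = HR * SV
CO = 97 * 102 / 1000
CO = 9.894 L/min


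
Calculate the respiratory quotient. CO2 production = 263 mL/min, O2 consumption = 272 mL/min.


RQ = VCO2 / VO2
RQ = 263 / 272
RQ = 0.9669


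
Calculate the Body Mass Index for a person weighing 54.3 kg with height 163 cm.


BMI = weight / height^2
height = 163 cm = 1.63 m
BMI = 54.3 / 1.63^2
BMI = 20.44 kg/m^2


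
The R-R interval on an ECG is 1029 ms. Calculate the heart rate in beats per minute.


HR = 60 / RR_interval(s)
RR = 1029 ms = 1.029 s
HR = 60 / 1.029 = 58.31 bpm


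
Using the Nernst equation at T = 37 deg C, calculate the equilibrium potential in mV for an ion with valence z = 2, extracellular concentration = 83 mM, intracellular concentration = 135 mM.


E = (RT/(zF)) * ln(C_out/C_in)
T = 37 + 273.15 = 310.15 K
E = (8.314 * 310.15 / (2 * 96485)) * ln(83/135)
E = -6.5 mV


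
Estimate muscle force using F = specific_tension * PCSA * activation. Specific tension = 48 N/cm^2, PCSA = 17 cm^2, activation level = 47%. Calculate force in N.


F = sigma * PCSA * activation
F = 48 * 17 * 0.47
F = 383.5 N


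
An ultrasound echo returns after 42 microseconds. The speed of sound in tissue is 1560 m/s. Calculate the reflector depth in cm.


depth = c * t / 2
t = 42 us = 4.2000e-05 s
depth = 1560 * 4.2000e-05 / 2
depth = 0.03276 m = 3.276 cm


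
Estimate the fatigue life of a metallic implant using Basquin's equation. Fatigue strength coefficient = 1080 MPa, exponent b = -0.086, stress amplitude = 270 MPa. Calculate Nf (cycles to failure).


sigma_a = sigma_f' * (2Nf)^b
2Nf = (sigma_a/sigma_f')^(1/b)
2Nf = (270/1080)^(1/-0.086)
2Nf = 10016075
Nf = 5.0080e+06


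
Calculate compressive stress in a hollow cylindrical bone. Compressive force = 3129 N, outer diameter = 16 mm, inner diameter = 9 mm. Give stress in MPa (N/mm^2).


A = pi*(r_o^2 - r_i^2)
r_o = 8 mm, r_i = 4.5 mm
A = 137.445 mm^2
sigma = F/A = 3129 / 137.445
sigma = 22.77 MPa


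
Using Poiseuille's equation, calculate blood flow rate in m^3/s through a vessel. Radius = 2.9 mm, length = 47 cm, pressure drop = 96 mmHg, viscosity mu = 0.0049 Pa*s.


Q = pi*r^4*dP / (8*mu*L)
r = 0.0029 m, L = 0.47 m
dP = 96 mmHg = 12798.912 Pa
Q = 1.5436e-04 m^3/s


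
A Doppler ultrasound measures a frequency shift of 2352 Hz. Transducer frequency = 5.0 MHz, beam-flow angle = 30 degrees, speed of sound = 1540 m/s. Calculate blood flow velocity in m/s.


v = fd * c / (2 * f0 * cos(theta))
v = 2352 * 1540 / (2 * 5.0000e+06 * cos(30))
v = 0.4182 m/s


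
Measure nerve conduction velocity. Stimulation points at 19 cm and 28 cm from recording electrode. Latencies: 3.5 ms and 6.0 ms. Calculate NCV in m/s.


Distance = (28 - 19) / 100 = 0.09 m
dt = (6.0 - 3.5) / 1000 = 0.0025 s
NCV = dist / dt = 36 m/s


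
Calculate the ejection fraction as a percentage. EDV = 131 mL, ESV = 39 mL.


SV = EDV - ESV = 131 - 39 = 92 mL
EF = SV/EDV * 100 = 92/131 * 100
EF = 70.23%


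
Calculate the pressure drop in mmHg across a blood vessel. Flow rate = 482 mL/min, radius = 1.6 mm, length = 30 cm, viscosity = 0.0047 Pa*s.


dP = 8*mu*L*Q / (pi*r^4)
Q = 482 mL/min = 8.03333e-06 m^3/s
dP = 4401.24 Pa = 4401.24 / 133.322 mmHg = 33.01 mmHg


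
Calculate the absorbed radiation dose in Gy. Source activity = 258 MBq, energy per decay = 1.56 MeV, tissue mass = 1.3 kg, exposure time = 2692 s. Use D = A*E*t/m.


A = 258 MBq = 2.5800e+08 Bq
E = 1.56 MeV = 2.49912e-13 J
D = A*E*t/m = 2.5800e+08*2.49912e-13*2692/1.3
D = 0.1335 Gy


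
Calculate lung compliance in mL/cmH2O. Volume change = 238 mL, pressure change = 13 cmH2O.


C = dV / dP
C = 238 / 13
C = 18.31 mL/cmH2O


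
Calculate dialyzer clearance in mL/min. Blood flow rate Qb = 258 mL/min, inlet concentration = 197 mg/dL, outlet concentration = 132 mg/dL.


K = Qb * (Cb_in - Cb_out) / Cb_in
K = 258 * (197 - 132) / 197
K = 85.13 mL/min


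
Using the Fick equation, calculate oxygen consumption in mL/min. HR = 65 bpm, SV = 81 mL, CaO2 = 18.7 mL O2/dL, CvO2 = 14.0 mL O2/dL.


CO = HR*SV = 65*81/1000 = 5.265 L/min
a-v O2 diff = 18.7 - 14.0 = 4.7 mL/dL
VO2 = CO * (CaO2-CvO2) * 10 dL/L
VO2 = 5.265 * 4.7 * 10
VO2 = 247.5 mL/min


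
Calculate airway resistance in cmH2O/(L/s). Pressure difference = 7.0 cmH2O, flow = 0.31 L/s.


R = dP / flow
R = 7.0 / 0.31
R = 22.58 cmH2O/(L/s)


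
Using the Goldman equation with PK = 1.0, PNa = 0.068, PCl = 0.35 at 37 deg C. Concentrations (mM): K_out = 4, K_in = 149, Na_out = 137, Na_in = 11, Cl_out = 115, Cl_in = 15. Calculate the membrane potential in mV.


Vm = (RT/F)*ln((PK*Ko + PNa*Nao + PCl*Cli)/(PK*Ki + PNa*Nai + PCl*Clo))
Numer = 18.566, Denom = 189.998
Vm = -62.15 mV


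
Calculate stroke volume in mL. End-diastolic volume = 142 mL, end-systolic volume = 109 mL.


SV = EDV - ESV
SV = 142 - 109
SV = 33 mL


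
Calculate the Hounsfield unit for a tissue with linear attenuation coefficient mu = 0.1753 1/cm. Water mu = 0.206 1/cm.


HU = ((mu_tissue - mu_water) / mu_water) * 1000
HU = ((0.1753 - 0.206) / 0.206) * 1000
HU = -149


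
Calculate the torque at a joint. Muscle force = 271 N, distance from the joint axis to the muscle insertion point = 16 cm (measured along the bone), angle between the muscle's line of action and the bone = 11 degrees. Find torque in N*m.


Torque = F * d * sin(theta)   (moment arm = d*sin(theta))
d = 16 cm = 0.16 m
Torque = 271 * 0.16 * sin(11)
Torque = 8.273 N*m


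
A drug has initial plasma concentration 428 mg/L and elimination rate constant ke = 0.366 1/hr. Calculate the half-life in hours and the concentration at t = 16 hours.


t_half = ln(2) / ke = 0.693147 / 0.366 = 1.894 hr
C(t) = C0 * exp(-ke*t) = 428 * exp(-0.366*16)
C(16) = 1.225 mg/L


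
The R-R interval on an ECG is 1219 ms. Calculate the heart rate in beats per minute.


HR = 60 / RR_interval(s)
RR = 1219 ms = 1.219 s
HR = 60 / 1.219 = 49.22 bpm


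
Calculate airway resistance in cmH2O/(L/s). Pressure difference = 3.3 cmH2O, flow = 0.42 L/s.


R = dP / flow
R = 3.3 / 0.42
R = 7.857 cmH2O/(L/s)


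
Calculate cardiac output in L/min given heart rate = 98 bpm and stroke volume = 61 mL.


CO = HR * SV
CO = 98 * 61 / 1000
CO = 5.978 L/min


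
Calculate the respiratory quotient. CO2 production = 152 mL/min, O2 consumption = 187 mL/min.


RQ = VCO2 / VO2
RQ = 152 / 187
RQ = 0.8128


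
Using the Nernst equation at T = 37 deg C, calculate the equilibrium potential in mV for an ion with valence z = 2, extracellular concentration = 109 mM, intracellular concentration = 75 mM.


E = (RT/(zF)) * ln(C_out/C_in)
T = 37 + 273.15 = 310.15 K
E = (8.314 * 310.15 / (2 * 96485)) * ln(109/75)
E = 4.996 mV


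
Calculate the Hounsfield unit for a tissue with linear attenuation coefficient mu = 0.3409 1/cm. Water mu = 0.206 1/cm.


HU = ((mu_tissue - mu_water) / mu_water) * 1000
HU = ((0.3409 - 0.206) / 0.206) * 1000
HU = 654.9


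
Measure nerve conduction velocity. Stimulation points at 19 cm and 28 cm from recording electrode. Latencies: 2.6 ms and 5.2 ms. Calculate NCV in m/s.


Distance = (28 - 19) / 100 = 0.09 m
dt = (5.2 - 2.6) / 1000 = 0.0026 s
NCV = dist / dt = 34.62 m/s


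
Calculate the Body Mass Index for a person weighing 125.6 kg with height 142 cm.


BMI = weight / height^2
height = 142 cm = 1.42 m
BMI = 125.6 / 1.42^2
BMI = 62.29 kg/m^2


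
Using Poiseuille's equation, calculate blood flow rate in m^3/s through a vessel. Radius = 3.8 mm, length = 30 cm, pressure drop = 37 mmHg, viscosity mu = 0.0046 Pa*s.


Q = pi*r^4*dP / (8*mu*L)
r = 0.0038 m, L = 0.3 m
dP = 37 mmHg = 4932.914 Pa
Q = 2.9270e-04 m^3/s


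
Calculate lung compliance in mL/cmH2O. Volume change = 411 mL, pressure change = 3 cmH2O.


C = dV / dP
C = 411 / 3
C = 137 mL/cmH2O


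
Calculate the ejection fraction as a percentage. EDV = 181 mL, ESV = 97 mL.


SV = EDV - ESV = 181 - 97 = 84 mL
EF = SV/EDV * 100 = 84/181 * 100
EF = 46.41%


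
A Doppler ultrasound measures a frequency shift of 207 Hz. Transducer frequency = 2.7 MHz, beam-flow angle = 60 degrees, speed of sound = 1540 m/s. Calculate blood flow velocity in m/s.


v = fd * c / (2 * f0 * cos(theta))
v = 207 * 1540 / (2 * 2.7000e+06 * cos(60))
v = 0.1181 m/s


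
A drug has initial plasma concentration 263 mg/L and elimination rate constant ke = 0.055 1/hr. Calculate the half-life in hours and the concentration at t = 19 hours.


t_half = ln(2) / ke = 0.693147 / 0.055 = 12.6 hr
C(t) = C0 * exp(-ke*t) = 263 * exp(-0.055*19)
C(19) = 92.49 mg/L


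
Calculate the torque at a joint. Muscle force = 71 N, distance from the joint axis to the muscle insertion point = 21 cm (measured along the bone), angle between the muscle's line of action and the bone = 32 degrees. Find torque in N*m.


Torque = F * d * sin(theta)   (moment arm = d*sin(theta))
d = 21 cm = 0.21 m
Torque = 71 * 0.21 * sin(32)
Torque = 7.901 N*m


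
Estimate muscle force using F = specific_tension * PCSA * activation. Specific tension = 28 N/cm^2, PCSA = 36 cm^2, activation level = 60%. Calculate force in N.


F = sigma * PCSA * activation
F = 28 * 36 * 0.6
F = 604.8 N


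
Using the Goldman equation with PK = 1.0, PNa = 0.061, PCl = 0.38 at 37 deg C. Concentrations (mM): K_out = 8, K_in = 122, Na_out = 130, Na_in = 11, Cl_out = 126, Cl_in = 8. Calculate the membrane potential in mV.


Vm = (RT/F)*ln((PK*Ko + PNa*Nao + PCl*Cli)/(PK*Ki + PNa*Nai + PCl*Clo))
Numer = 18.97, Denom = 170.551
Vm = -58.69 mV


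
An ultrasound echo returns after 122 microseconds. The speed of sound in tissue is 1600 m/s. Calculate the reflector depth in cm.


depth = c * t / 2
t = 122 us = 1.2200e-04 s
depth = 1600 * 1.2200e-04 / 2
depth = 0.0976 m = 9.76 cm


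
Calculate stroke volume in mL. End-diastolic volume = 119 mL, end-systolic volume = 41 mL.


SV = EDV - ESV
SV = 119 - 41
SV = 78 mL


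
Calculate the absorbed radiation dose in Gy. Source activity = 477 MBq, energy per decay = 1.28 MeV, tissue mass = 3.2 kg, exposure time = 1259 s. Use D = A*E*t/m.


A = 477 MBq = 4.7700e+08 Bq
E = 1.28 MeV = 2.05056e-13 J
D = A*E*t/m = 4.7700e+08*2.05056e-13*1259/3.2
D = 0.03848 Gy


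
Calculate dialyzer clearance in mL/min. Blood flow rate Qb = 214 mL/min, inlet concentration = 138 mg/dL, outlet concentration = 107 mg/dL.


K = Qb * (Cb_in - Cb_out) / Cb_in
K = 214 * (138 - 107) / 138
K = 48.07 mL/min


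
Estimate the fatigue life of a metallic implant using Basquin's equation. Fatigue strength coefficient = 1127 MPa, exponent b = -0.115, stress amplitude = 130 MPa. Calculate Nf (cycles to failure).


sigma_a = sigma_f' * (2Nf)^b
2Nf = (sigma_a/sigma_f')^(1/b)
2Nf = (130/1127)^(1/-0.115)
2Nf = 1.4333516e+08
Nf = 7.1668e+07


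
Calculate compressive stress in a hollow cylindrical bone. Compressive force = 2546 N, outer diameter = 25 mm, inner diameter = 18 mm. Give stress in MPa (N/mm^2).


A = pi*(r_o^2 - r_i^2)
r_o = 12.5 mm, r_i = 9 mm
A = 236.405 mm^2
sigma = F/A = 2546 / 236.405
sigma = 10.77 MPa


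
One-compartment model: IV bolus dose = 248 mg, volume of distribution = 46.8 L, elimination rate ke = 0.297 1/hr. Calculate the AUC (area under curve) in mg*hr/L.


C0 = Dose/Vd = 248/46.8 = 5.29915 mg/L
AUC = C0/ke = 5.29915/0.297
AUC = 17.84 mg*hr/L


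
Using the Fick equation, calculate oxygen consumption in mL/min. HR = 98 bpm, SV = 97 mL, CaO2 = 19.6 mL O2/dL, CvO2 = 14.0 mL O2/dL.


CO = HR*SV = 98*97/1000 = 9.506 L/min
a-v O2 diff = 19.6 - 14.0 = 5.6 mL/dL
VO2 = CO * (CaO2-CvO2) * 10 dL/L
VO2 = 9.506 * 5.6 * 10
VO2 = 532.3 mL/min


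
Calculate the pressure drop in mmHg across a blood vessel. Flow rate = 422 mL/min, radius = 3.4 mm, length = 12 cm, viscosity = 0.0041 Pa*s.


dP = 8*mu*L*Q / (pi*r^4)
Q = 422 mL/min = 7.03333e-06 m^3/s
dP = 65.9402 Pa = 65.9402 / 133.322 mmHg = 0.4946 mmHg


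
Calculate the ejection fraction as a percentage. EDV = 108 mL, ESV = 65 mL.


SV = EDV - ESV = 108 - 65 = 43 mL
EF = SV/EDV * 100 = 43/108 * 100
EF = 39.81%


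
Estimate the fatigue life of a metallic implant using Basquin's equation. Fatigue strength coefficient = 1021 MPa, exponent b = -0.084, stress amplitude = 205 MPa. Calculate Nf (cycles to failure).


sigma_a = sigma_f' * (2Nf)^b
2Nf = (sigma_a/sigma_f')^(1/b)
2Nf = (205/1021)^(1/-0.084)
2Nf = 1.9991976e+08
Nf = 9.9960e+07


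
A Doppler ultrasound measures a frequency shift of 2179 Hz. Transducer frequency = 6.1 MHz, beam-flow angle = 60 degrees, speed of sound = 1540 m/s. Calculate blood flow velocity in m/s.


v = fd * c / (2 * f0 * cos(theta))
v = 2179 * 1540 / (2 * 6.1000e+06 * cos(60))
v = 0.5501 m/s


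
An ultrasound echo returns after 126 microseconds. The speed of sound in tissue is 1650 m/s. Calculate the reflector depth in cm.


depth = c * t / 2
t = 126 us = 1.2600e-04 s
depth = 1650 * 1.2600e-04 / 2
depth = 0.10395 m = 10.395 cm


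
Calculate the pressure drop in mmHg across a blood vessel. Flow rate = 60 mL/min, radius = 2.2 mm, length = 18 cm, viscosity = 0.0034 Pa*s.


dP = 8*mu*L*Q / (pi*r^4)
Q = 60 mL/min = 1e-06 m^3/s
dP = 66.5274 Pa = 66.5274 / 133.322 mmHg = 0.499 mmHg


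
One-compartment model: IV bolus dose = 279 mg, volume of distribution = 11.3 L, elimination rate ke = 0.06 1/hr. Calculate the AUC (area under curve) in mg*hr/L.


C0 = Dose/Vd = 279/11.3 = 24.6903 mg/L
AUC = C0/ke = 24.6903/0.06
AUC = 411.5 mg*hr/L


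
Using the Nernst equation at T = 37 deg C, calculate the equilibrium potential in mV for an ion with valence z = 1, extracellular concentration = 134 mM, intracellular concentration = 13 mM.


E = (RT/(zF)) * ln(C_out/C_in)
T = 37 + 273.15 = 310.15 K
E = (8.314 * 310.15 / (1 * 96485)) * ln(134/13)
E = 62.35 mV


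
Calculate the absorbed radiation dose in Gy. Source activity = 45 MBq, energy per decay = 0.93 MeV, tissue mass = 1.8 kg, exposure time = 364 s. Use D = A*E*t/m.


A = 45 MBq = 4.5000e+07 Bq
E = 0.93 MeV = 1.48986e-13 J
D = A*E*t/m = 4.5000e+07*1.48986e-13*364/1.8
D = 0.001356 Gy


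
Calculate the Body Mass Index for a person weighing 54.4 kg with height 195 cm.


BMI = weight / height^2
height = 195 cm = 1.95 m
BMI = 54.4 / 1.95^2
BMI = 14.31 kg/m^2


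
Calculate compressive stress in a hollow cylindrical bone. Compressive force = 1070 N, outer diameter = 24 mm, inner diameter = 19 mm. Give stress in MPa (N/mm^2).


A = pi*(r_o^2 - r_i^2)
r_o = 12 mm, r_i = 9.5 mm
A = 168.861 mm^2
sigma = F/A = 1070 / 168.861
sigma = 6.337 MPa


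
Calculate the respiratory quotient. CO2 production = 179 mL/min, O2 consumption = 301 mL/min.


RQ = VCO2 / VO2
RQ = 179 / 301
RQ = 0.5947


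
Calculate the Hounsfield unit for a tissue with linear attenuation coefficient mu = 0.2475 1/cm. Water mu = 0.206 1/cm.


HU = ((mu_tissue - mu_water) / mu_water) * 1000
HU = ((0.2475 - 0.206) / 0.206) * 1000
HU = 201.5


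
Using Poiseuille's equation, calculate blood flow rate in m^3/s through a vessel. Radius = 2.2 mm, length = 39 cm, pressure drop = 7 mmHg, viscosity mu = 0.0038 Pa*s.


Q = pi*r^4*dP / (8*mu*L)
r = 0.0022 m, L = 0.39 m
dP = 7 mmHg = 933.254 Pa
Q = 5.7930e-06 m^3/s


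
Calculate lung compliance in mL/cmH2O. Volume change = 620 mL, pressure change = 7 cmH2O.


C = dV / dP
C = 620 / 7
C = 88.57 mL/cmH2O


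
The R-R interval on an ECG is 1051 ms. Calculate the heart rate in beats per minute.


HR = 60 / RR_interval(s)
RR = 1051 ms = 1.051 s
HR = 60 / 1.051 = 57.09 bpm


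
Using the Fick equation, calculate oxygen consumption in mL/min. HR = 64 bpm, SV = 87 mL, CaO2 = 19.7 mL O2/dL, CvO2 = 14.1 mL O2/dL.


CO = HR*SV = 64*87/1000 = 5.568 L/min
a-v O2 diff = 19.7 - 14.1 = 5.6 mL/dL
VO2 = CO * (CaO2-CvO2) * 10 dL/L
VO2 = 5.568 * 5.6 * 10
VO2 = 311.8 mL/min


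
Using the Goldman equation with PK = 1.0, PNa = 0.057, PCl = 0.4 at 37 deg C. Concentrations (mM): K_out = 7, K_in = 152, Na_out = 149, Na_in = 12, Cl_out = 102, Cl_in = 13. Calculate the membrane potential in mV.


Vm = (RT/F)*ln((PK*Ko + PNa*Nao + PCl*Cli)/(PK*Ki + PNa*Nai + PCl*Clo))
Numer = 20.693, Denom = 193.484
Vm = -59.74 mV


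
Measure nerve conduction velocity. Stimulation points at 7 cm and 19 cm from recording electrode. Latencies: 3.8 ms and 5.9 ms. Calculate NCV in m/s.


Distance = (19 - 7) / 100 = 0.12 m
dt = (5.9 - 3.8) / 1000 = 0.0021 s
NCV = dist / dt = 57.14 m/s


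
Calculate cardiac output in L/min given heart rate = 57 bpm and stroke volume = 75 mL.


CO = HR * SV
CO = 57 * 75 / 1000
CO = 4.275 L/min


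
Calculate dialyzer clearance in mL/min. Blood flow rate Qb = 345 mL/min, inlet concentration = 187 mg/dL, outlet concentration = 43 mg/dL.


K = Qb * (Cb_in - Cb_out) / Cb_in
K = 345 * (187 - 43) / 187
K = 265.7 mL/min


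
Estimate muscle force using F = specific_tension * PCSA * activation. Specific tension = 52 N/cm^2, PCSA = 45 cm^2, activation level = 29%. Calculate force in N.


F = sigma * PCSA * activation
F = 52 * 45 * 0.29
F = 678.6 N


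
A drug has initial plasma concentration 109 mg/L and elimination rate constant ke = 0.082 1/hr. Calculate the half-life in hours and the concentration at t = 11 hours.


t_half = ln(2) / ke = 0.693147 / 0.082 = 8.453 hr
C(t) = C0 * exp(-ke*t) = 109 * exp(-0.082*11)
C(11) = 44.23 mg/L


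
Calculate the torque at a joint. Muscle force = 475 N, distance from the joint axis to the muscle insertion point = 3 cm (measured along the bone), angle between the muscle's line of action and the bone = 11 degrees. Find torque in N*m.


Torque = F * d * sin(theta)   (moment arm = d*sin(theta))
d = 3 cm = 0.03 m
Torque = 475 * 0.03 * sin(11)
Torque = 2.719 N*m


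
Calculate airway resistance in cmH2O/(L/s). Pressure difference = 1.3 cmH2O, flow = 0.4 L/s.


R = dP / flow
R = 1.3 / 0.4
R = 3.25 cmH2O/(L/s)


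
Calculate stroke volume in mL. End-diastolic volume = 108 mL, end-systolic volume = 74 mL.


SV = EDV - ESV
SV = 108 - 74
SV = 34 mL


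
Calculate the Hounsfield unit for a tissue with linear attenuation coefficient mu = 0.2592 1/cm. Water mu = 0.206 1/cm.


HU = ((mu_tissue - mu_water) / mu_water) * 1000
HU = ((0.2592 - 0.206) / 0.206) * 1000
HU = 258.3


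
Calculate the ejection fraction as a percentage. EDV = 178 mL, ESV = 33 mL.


SV = EDV - ESV = 178 - 33 = 145 mL
EF = SV/EDV * 100 = 145/178 * 100
EF = 81.46%


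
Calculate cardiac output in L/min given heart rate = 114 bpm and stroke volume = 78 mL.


CO = HR * SV
CO = 114 * 78 / 1000
CO = 8.892 L/min


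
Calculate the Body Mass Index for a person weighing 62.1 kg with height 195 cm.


BMI = weight / height^2
height = 195 cm = 1.95 m
BMI = 62.1 / 1.95^2
BMI = 16.33 kg/m^2


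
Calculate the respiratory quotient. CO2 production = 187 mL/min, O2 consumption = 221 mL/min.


RQ = VCO2 / VO2
RQ = 187 / 221
RQ = 0.8462


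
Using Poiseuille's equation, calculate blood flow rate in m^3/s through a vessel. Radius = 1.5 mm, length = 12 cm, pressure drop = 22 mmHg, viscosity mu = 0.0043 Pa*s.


Q = pi*r^4*dP / (8*mu*L)
r = 0.0015 m, L = 0.12 m
dP = 22 mmHg = 2933.084 Pa
Q = 1.1301e-05 m^3/s


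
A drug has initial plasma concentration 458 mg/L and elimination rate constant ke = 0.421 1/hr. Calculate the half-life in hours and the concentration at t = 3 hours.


t_half = ln(2) / ke = 0.693147 / 0.421 = 1.646 hr
C(t) = C0 * exp(-ke*t) = 458 * exp(-0.421*3)
C(3) = 129.5 mg/L


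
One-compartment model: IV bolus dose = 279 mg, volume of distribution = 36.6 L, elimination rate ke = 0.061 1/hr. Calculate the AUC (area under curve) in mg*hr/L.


C0 = Dose/Vd = 279/36.6 = 7.62295 mg/L
AUC = C0/ke = 7.62295/0.061
AUC = 125 mg*hr/L


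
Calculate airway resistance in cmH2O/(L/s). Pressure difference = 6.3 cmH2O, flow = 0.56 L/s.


R = dP / flow
R = 6.3 / 0.56
R = 11.25 cmH2O/(L/s)


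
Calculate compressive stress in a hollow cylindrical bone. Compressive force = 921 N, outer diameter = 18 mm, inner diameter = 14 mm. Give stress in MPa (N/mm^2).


A = pi*(r_o^2 - r_i^2)
r_o = 9 mm, r_i = 7 mm
A = 100.531 mm^2
sigma = F/A = 921 / 100.531
sigma = 9.161 MPa


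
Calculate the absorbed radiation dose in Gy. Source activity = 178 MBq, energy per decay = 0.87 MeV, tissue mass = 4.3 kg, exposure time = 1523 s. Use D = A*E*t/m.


A = 178 MBq = 1.7800e+08 Bq
E = 0.87 MeV = 1.39374e-13 J
D = A*E*t/m = 1.7800e+08*1.39374e-13*1523/4.3
D = 0.008787 Gy


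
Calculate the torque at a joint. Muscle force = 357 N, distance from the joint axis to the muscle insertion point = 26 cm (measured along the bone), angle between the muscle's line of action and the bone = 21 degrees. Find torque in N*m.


Torque = F * d * sin(theta)   (moment arm = d*sin(theta))
d = 26 cm = 0.26 m
Torque = 357 * 0.26 * sin(21)
Torque = 33.26 N*m


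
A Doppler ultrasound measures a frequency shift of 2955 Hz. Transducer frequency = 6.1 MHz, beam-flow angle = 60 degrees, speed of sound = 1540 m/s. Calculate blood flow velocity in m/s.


v = fd * c / (2 * f0 * cos(theta))
v = 2955 * 1540 / (2 * 6.1000e+06 * cos(60))
v = 0.746 m/s


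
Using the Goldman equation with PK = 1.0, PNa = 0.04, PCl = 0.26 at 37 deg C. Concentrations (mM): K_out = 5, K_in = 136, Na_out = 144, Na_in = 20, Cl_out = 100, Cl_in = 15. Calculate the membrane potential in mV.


Vm = (RT/F)*ln((PK*Ko + PNa*Nao + PCl*Cli)/(PK*Ki + PNa*Nai + PCl*Clo))
Numer = 14.66, Denom = 162.8
Vm = -64.34 mV


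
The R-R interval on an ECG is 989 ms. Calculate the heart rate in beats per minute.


HR = 60 / RR_interval(s)
RR = 989 ms = 0.989 s
HR = 60 / 0.989 = 60.67 bpm


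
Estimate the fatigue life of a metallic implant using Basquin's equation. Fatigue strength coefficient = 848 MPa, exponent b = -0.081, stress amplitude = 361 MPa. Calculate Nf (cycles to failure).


sigma_a = sigma_f' * (2Nf)^b
2Nf = (sigma_a/sigma_f')^(1/b)
2Nf = (361/848)^(1/-0.081)
2Nf = 37920.34
Nf = 1.896e+04


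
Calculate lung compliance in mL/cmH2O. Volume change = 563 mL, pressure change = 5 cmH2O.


C = dV / dP
C = 563 / 5
C = 112.6 mL/cmH2O


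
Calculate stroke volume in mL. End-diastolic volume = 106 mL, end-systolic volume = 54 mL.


SV = EDV - ESV
SV = 106 - 54
SV = 52 mL


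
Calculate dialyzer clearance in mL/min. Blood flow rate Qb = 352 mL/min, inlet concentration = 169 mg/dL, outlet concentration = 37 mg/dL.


K = Qb * (Cb_in - Cb_out) / Cb_in
K = 352 * (169 - 37) / 169
K = 274.9 mL/min


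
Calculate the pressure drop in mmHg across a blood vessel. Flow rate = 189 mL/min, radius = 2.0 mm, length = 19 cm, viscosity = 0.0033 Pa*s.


dP = 8*mu*L*Q / (pi*r^4)
Q = 189 mL/min = 3.15e-06 m^3/s
dP = 314.339 Pa = 314.339 / 133.322 mmHg = 2.358 mmHg


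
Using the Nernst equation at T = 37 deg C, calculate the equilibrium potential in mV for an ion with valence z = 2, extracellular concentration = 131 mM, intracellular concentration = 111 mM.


E = (RT/(zF)) * ln(C_out/C_in)
T = 37 + 273.15 = 310.15 K
E = (8.314 * 310.15 / (2 * 96485)) * ln(131/111)
E = 2.214 mV


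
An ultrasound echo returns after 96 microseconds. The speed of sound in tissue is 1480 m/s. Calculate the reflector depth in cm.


depth = c * t / 2
t = 96 us = 9.6000e-05 s
depth = 1480 * 9.6000e-05 / 2
depth = 0.07104 m = 7.104 cm


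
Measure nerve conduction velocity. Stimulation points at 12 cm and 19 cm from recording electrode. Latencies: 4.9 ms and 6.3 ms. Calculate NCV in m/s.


Distance = (19 - 12) / 100 = 0.07 m
dt = (6.3 - 4.9) / 1000 = 0.0014 s
NCV = dist / dt = 50 m/s


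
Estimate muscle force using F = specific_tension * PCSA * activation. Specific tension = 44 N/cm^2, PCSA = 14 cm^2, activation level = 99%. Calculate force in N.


F = sigma * PCSA * activation
F = 44 * 14 * 0.99
F = 609.8 N


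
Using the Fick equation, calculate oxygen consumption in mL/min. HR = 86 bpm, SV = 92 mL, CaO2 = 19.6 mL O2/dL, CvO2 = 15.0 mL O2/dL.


CO = HR*SV = 86*92/1000 = 7.912 L/min
a-v O2 diff = 19.6 - 15.0 = 4.6 mL/dL
VO2 = CO * (CaO2-CvO2) * 10 dL/L
VO2 = 7.912 * 4.6 * 10
VO2 = 364 mL/min


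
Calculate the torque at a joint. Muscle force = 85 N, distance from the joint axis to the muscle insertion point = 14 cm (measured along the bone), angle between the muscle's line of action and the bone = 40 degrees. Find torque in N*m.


Torque = F * d * sin(theta)   (moment arm = d*sin(theta))
d = 14 cm = 0.14 m
Torque = 85 * 0.14 * sin(40)
Torque = 7.649 N*m


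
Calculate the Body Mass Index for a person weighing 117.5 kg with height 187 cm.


BMI = weight / height^2
height = 187 cm = 1.87 m
BMI = 117.5 / 1.87^2
BMI = 33.6 kg/m^2


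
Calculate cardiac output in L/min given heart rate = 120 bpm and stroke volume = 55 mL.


CO = HR * SV
CO = 120 * 55 / 1000
CO = 6.6 L/min


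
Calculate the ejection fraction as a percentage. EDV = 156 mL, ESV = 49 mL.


SV = EDV - ESV = 156 - 49 = 107 mL
EF = SV/EDV * 100 = 107/156 * 100
EF = 68.59%


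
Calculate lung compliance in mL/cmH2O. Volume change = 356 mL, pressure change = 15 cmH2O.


C = dV / dP
C = 356 / 15
C = 23.73 mL/cmH2O


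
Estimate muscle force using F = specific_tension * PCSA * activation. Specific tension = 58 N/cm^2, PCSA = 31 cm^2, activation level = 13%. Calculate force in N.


F = sigma * PCSA * activation
F = 58 * 31 * 0.13
F = 233.7 N


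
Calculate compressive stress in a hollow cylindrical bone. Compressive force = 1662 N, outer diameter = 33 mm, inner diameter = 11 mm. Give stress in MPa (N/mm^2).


A = pi*(r_o^2 - r_i^2)
r_o = 16.5 mm, r_i = 5.5 mm
A = 760.265 mm^2
sigma = F/A = 1662 / 760.265
sigma = 2.186 MPa


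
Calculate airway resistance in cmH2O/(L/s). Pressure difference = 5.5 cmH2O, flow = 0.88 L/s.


R = dP / flow
R = 5.5 / 0.88
R = 6.25 cmH2O/(L/s)


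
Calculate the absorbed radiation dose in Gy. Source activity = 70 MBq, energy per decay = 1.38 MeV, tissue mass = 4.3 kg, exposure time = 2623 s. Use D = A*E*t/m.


A = 70 MBq = 7.0000e+07 Bq
E = 1.38 MeV = 2.21076e-13 J
D = A*E*t/m = 7.0000e+07*2.21076e-13*2623/4.3
D = 0.00944 Gy


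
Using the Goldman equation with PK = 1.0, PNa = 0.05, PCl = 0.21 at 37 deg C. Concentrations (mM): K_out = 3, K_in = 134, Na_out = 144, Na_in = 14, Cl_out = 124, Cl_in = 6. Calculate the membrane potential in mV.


Vm = (RT/F)*ln((PK*Ko + PNa*Nao + PCl*Cli)/(PK*Ki + PNa*Nai + PCl*Clo))
Numer = 11.46, Denom = 160.74
Vm = -70.58 mV


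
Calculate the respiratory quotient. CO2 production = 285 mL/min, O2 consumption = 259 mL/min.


RQ = VCO2 / VO2
RQ = 285 / 259
RQ = 1.1


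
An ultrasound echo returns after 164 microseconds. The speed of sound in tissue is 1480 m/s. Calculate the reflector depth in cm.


depth = c * t / 2
t = 164 us = 1.6400e-04 s
depth = 1480 * 1.6400e-04 / 2
depth = 0.12136 m = 12.136 cm


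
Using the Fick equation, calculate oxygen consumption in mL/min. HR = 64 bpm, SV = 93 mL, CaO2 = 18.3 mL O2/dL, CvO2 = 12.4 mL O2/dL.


CO = HR*SV = 64*93/1000 = 5.952 L/min
a-v O2 diff = 18.3 - 12.4 = 5.9 mL/dL
VO2 = CO * (CaO2-CvO2) * 10 dL/L
VO2 = 5.952 * 5.9 * 10
VO2 = 351.2 mL/min


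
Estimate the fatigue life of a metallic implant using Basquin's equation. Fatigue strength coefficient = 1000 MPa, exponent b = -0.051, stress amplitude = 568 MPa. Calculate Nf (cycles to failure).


sigma_a = sigma_f' * (2Nf)^b
2Nf = (sigma_a/sigma_f')^(1/b)
2Nf = (568/1000)^(1/-0.051)
2Nf = 65569.112
Nf = 3.278e+04


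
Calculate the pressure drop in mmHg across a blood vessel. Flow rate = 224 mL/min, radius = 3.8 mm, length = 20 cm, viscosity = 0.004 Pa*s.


dP = 8*mu*L*Q / (pi*r^4)
Q = 224 mL/min = 3.73333e-06 m^3/s
dP = 36.4747 Pa = 36.4747 / 133.322 mmHg = 0.2736 mmHg


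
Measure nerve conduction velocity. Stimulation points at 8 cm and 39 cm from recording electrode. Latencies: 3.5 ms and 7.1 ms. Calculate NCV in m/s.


Distance = (39 - 8) / 100 = 0.31 m
dt = (7.1 - 3.5) / 1000 = 0.0036 s
NCV = dist / dt = 86.11 m/s


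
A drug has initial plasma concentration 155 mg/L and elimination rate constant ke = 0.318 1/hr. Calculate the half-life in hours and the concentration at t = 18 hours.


t_half = ln(2) / ke = 0.693147 / 0.318 = 2.18 hr
C(t) = C0 * exp(-ke*t) = 155 * exp(-0.318*18)
C(18) = 0.5063 mg/L


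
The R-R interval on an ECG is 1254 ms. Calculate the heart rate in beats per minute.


HR = 60 / RR_interval(s)
RR = 1254 ms = 1.254 s
HR = 60 / 1.254 = 47.85 bpm


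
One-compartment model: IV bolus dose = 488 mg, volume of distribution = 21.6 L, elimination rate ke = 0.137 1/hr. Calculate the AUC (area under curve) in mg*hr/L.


C0 = Dose/Vd = 488/21.6 = 22.5926 mg/L
AUC = C0/ke = 22.5926/0.137
AUC = 164.9 mg*hr/L


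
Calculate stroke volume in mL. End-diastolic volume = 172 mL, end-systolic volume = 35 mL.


SV = EDV - ESV
SV = 172 - 35
SV = 137 mL


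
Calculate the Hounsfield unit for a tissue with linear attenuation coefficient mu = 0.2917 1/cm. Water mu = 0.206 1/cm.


HU = ((mu_tissue - mu_water) / mu_water) * 1000
HU = ((0.2917 - 0.206) / 0.206) * 1000
HU = 416


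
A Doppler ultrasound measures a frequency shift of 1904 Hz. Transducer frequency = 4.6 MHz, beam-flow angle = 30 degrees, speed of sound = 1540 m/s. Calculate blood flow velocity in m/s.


v = fd * c / (2 * f0 * cos(theta))
v = 1904 * 1540 / (2 * 4.6000e+06 * cos(30))
v = 0.368 m/s


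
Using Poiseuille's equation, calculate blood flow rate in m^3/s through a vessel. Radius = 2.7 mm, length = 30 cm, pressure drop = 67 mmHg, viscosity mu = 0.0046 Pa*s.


Q = pi*r^4*dP / (8*mu*L)
r = 0.0027 m, L = 0.3 m
dP = 67 mmHg = 8932.574 Pa
Q = 1.3509e-04 m^3/s


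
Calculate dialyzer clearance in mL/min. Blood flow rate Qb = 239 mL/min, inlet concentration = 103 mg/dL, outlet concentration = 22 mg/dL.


K = Qb * (Cb_in - Cb_out) / Cb_in
K = 239 * (103 - 22) / 103
K = 188 mL/min


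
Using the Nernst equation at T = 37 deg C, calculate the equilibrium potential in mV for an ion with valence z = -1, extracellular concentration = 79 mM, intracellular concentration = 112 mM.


E = (RT/(zF)) * ln(C_out/C_in)
T = 37 + 273.15 = 310.15 K
E = (8.314 * 310.15 / (-1 * 96485)) * ln(79/112)
E = 9.328 mV


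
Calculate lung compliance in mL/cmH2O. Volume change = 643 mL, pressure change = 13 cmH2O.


C = dV / dP
C = 643 / 13
C = 49.46 mL/cmH2O


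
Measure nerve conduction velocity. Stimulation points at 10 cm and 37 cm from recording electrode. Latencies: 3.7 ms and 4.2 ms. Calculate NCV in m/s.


Distance = (37 - 10) / 100 = 0.27 m
dt = (4.2 - 3.7) / 1000 = 5.0000e-04 s
NCV = dist / dt = 540 m/s


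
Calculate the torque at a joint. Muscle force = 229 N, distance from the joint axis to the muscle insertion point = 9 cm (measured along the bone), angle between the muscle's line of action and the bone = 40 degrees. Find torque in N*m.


Torque = F * d * sin(theta)   (moment arm = d*sin(theta))
d = 9 cm = 0.09 m
Torque = 229 * 0.09 * sin(40)
Torque = 13.25 N*m


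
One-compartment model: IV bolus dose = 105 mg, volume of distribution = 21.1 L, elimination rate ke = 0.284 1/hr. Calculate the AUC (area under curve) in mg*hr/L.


C0 = Dose/Vd = 105/21.1 = 4.9763 mg/L
AUC = C0/ke = 4.9763/0.284
AUC = 17.52 mg*hr/L


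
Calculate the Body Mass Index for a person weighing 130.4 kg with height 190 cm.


BMI = weight / height^2
height = 190 cm = 1.9 m
BMI = 130.4 / 1.9^2
BMI = 36.12 kg/m^2


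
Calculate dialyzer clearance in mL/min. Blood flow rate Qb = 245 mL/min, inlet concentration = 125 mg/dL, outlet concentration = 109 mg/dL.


K = Qb * (Cb_in - Cb_out) / Cb_in
K = 245 * (125 - 109) / 125
K = 31.36 mL/min


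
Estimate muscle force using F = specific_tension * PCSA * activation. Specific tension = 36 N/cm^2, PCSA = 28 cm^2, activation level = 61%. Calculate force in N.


F = sigma * PCSA * activation
F = 36 * 28 * 0.61
F = 614.9 N


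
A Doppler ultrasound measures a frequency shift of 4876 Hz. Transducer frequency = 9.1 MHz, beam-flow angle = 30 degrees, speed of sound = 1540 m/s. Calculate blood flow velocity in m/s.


v = fd * c / (2 * f0 * cos(theta))
v = 4876 * 1540 / (2 * 9.1000e+06 * cos(30))
v = 0.4764 m/s


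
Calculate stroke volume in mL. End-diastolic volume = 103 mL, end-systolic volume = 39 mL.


SV = EDV - ESV
SV = 103 - 39
SV = 64 mL


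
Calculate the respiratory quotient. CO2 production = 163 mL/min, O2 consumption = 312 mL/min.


RQ = VCO2 / VO2
RQ = 163 / 312
RQ = 0.5224


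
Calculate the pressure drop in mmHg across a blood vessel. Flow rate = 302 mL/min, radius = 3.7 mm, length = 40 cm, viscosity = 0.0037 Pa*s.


dP = 8*mu*L*Q / (pi*r^4)
Q = 302 mL/min = 5.03333e-06 m^3/s
dP = 101.216 Pa = 101.216 / 133.322 mmHg = 0.7592 mmHg


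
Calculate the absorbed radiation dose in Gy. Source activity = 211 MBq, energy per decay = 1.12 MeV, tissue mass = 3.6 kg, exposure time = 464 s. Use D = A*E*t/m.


A = 211 MBq = 2.1100e+08 Bq
E = 1.12 MeV = 1.79424e-13 J
D = A*E*t/m = 2.1100e+08*1.79424e-13*464/3.6
D = 0.00488 Gy


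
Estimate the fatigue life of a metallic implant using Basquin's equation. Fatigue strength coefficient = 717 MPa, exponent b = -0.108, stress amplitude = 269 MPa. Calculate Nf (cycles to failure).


sigma_a = sigma_f' * (2Nf)^b
2Nf = (sigma_a/sigma_f')^(1/b)
2Nf = (269/717)^(1/-0.108)
2Nf = 8755.5995
Nf = 4378


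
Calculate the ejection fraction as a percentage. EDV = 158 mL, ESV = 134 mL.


SV = EDV - ESV = 158 - 134 = 24 mL
EF = SV/EDV * 100 = 24/158 * 100
EF = 15.19%


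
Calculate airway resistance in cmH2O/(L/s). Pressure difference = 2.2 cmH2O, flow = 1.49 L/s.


R = dP / flow
R = 2.2 / 1.49
R = 1.477 cmH2O/(L/s)


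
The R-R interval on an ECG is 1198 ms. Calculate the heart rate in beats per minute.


HR = 60 / RR_interval(s)
RR = 1198 ms = 1.198 s
HR = 60 / 1.198 = 50.08 bpm


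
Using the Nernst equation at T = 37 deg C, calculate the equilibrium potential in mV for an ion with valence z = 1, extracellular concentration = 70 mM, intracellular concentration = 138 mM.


E = (RT/(zF)) * ln(C_out/C_in)
T = 37 + 273.15 = 310.15 K
E = (8.314 * 310.15 / (1 * 96485)) * ln(70/138)
E = -18.14 mV


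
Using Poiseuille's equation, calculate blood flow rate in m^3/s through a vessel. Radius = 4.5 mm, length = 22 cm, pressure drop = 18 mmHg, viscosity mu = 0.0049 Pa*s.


Q = pi*r^4*dP / (8*mu*L)
r = 0.0045 m, L = 0.22 m
dP = 18 mmHg = 2399.796 Pa
Q = 3.5848e-04 m^3/s


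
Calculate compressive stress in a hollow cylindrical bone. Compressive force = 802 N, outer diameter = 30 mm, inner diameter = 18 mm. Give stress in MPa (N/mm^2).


A = pi*(r_o^2 - r_i^2)
r_o = 15 mm, r_i = 9 mm
A = 452.389 mm^2
sigma = F/A = 802 / 452.389
sigma = 1.773 MPa


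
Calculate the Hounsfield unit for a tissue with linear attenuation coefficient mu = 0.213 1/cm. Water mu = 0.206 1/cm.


HU = ((mu_tissue - mu_water) / mu_water) * 1000
HU = ((0.213 - 0.206) / 0.206) * 1000
HU = 33.98


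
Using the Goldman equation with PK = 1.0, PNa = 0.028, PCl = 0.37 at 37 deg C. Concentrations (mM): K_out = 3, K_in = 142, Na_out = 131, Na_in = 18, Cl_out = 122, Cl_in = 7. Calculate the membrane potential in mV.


Vm = (RT/F)*ln((PK*Ko + PNa*Nao + PCl*Cli)/(PK*Ki + PNa*Nai + PCl*Clo))
Numer = 9.258, Denom = 187.644
Vm = -80.42 mV


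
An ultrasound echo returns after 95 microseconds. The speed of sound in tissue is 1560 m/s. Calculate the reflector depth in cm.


depth = c * t / 2
t = 95 us = 9.5000e-05 s
depth = 1560 * 9.5000e-05 / 2
depth = 0.0741 m = 7.41 cm


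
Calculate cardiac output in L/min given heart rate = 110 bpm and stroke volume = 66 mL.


CO = HR * SV
CO = 110 * 66 / 1000
CO = 7.26 L/min


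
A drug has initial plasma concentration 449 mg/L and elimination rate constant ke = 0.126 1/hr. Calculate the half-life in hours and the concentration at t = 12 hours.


t_half = ln(2) / ke = 0.693147 / 0.126 = 5.501 hr
C(t) = C0 * exp(-ke*t) = 449 * exp(-0.126*12)
C(12) = 98.99 mg/L


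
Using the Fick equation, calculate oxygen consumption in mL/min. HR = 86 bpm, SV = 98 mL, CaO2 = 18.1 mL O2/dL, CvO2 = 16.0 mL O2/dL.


CO = HR*SV = 86*98/1000 = 8.428 L/min
a-v O2 diff = 18.1 - 16.0 = 2.1 mL/dL
VO2 = CO * (CaO2-CvO2) * 10 dL/L
VO2 = 8.428 * 2.1 * 10
VO2 = 177 mL/min


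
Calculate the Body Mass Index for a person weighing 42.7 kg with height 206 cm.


BMI = weight / height^2
height = 206 cm = 2.06 m
BMI = 42.7 / 2.06^2
BMI = 10.06 kg/m^2
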